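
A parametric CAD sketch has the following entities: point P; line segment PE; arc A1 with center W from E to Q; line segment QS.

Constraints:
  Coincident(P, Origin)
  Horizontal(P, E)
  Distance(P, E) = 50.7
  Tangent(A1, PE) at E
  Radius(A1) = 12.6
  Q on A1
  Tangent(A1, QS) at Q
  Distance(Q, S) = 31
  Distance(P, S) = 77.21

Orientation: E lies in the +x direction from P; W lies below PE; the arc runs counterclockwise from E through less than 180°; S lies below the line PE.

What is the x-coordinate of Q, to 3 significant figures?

41.8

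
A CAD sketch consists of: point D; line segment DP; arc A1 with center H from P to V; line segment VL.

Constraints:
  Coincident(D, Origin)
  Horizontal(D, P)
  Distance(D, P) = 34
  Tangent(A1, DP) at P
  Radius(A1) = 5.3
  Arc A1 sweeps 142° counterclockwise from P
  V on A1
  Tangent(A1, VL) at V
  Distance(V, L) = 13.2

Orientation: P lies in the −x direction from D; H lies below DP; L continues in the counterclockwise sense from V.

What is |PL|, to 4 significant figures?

19.00

On A1, P sits at bearing 90° from H; a 142° counterclockwise sweep puts V at bearing 232°, so V = H + 5.3·(cos 232°, sin 232°) = (-37.26, -9.476). A1 meets VL tangentially, so HV is at right angles to VL, so VL runs along (−sin 232°, cos 232°); with |VL| = 13.2, L = (-26.86, -17.60). Then |PL| = |L − P| = 19.00.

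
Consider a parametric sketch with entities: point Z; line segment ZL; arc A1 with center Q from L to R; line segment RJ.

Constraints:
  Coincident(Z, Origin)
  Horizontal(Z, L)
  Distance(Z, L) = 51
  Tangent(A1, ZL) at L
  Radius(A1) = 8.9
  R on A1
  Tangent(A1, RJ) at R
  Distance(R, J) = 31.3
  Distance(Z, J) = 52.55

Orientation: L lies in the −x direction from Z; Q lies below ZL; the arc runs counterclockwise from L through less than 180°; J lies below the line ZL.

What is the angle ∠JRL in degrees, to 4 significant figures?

113.7°

Z is at the origin; ZL is horizontal with |ZL| = 51.0 and L on the −x side, so L = (-51.00, 0.000). The tangent condition forces QL to be normal to ZL, so Q = L + (0, -8.9) = (-51.00, -8.900). Since QR ⟂ RJ (tangency), |QJ| = √(8.9² + 31.3²) = 32.54 regardless of where R sits on A1. So J lies on both circle(Z, 52.55) and circle(Q, 32.54); the below-ZL intersection is J = (-36.35, -37.95). R is the foot of the tangent from J: R = (-57.55, -14.93).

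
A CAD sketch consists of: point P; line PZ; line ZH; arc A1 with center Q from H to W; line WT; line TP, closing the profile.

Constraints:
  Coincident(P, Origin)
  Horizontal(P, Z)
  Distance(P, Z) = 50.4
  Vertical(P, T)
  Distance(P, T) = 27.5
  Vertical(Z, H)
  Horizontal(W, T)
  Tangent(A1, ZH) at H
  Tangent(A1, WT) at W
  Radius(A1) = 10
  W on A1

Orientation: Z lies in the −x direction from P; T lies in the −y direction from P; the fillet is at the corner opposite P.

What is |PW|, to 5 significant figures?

48.871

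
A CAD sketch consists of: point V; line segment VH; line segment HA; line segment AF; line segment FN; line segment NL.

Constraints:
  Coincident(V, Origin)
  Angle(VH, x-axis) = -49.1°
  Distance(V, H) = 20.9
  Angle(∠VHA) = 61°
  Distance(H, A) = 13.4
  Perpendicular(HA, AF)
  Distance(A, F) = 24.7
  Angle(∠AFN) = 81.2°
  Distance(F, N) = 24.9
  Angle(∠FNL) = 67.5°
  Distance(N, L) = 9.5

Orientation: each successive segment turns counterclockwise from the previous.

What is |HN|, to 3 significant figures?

23.7

V is at the origin; VH runs at -49.1° with length 20.9, so H = (13.7, -15.8). ∠VHA = 61.0° gives HA at 69.9° from the x-axis; with |HA| = 13.4, A = (18.3, -3.21). HA ⟂ AF, so AF runs at 160°; with |AF| = 24.7, F = (-4.91, 5.27). ∠AFN = 81.2° gives FN at -101° from the x-axis; with |FN| = 24.9, N = (-9.79, -19.1). Then |HN| = |N − H| = 23.7.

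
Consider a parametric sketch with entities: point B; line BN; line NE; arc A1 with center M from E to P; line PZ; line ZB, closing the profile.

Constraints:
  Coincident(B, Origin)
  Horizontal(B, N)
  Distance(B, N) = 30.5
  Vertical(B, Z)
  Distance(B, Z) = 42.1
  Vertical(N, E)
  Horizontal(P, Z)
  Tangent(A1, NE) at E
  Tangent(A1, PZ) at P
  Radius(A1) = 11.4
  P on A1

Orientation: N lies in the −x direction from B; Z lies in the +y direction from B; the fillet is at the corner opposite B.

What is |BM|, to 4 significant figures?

36.16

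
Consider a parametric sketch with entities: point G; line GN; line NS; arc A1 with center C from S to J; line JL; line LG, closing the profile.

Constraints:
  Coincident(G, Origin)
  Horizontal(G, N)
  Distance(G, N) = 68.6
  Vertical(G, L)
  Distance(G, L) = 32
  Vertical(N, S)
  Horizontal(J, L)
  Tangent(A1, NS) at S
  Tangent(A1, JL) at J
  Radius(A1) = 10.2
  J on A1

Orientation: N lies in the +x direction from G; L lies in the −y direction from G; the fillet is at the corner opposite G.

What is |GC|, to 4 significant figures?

62.34

G is at the origin; GN is horizontal with |GN| = 68.6 and N on the +x side, so N = (68.60, 0.000). G and L share the same x with |GL| = 32.0 and L on the −y side, so L = (0.000, -32.00). The virtual corner opposite G is at (68.60, -32.00). The tangent condition forces CS to be normal to NS and since A1 is tangent to JL there, CJ ⟂ JL, with radius 10.2, so the center C sits 10.2 in from both sides at C = (58.40, -21.80). Then |GC| = |C − G| = 62.34.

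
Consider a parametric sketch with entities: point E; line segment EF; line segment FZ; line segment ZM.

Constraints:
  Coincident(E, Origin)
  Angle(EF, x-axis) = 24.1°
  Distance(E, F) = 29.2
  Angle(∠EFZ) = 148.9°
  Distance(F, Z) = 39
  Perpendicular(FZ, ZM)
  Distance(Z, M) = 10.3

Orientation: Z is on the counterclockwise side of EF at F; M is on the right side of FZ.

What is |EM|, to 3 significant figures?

68.9

E is at the origin; EF runs at 24.1° with length 29.2, so F = 29.2·(cos 24.1°, sin 24.1°) = (26.7, 11.9). ∠EFZ = 148.9°, so FZ runs at 24.1° + (180° − 148.9°) = 55.2° from the x-axis; with |FZ| = 39.0, Z = F + 39.0·(cos 55.2°, sin 55.2°) = (48.9, 43.9). FZ is perpendicular to ZM; with |ZM| = 10.3 on the right of FZ, M = Z + 10.3·(0.821, -0.571) = (57.4, 38.1). Then |EM| = |M − E| = 68.9.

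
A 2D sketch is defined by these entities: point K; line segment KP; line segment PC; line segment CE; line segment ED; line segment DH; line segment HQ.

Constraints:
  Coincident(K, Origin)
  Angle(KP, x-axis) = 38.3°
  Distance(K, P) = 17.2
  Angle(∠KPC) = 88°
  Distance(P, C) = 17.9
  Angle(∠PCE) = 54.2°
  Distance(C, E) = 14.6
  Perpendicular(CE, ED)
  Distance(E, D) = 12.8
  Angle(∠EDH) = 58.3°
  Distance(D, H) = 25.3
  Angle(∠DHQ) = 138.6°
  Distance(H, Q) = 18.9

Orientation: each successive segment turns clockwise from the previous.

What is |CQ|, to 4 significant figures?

22.35

K is at the origin; KP runs at 38.3° with length 17.2, so P = (13.50, 10.66). ∠KPC = 88.0° gives PC at -53.70° from the x-axis; with |PC| = 17.9, C = (24.10, -3.766). ∠PCE = 54.2° gives CE at -179.5° from the x-axis; with |CE| = 14.6, E = (9.496, -3.893). CE ⟂ ED, so ED runs at 90.50°; with |ED| = 12.8, D = (9.384, 8.906). ∠EDH = 58.3° gives DH at -31.20° from the x-axis; with |DH| = 25.3, H = (31.02, -4.200). ∠DHQ = 138.6° gives HQ at -72.60° from the x-axis; with |HQ| = 18.9, Q = (36.68, -22.24). Then |CQ| = |Q − C| = 22.35.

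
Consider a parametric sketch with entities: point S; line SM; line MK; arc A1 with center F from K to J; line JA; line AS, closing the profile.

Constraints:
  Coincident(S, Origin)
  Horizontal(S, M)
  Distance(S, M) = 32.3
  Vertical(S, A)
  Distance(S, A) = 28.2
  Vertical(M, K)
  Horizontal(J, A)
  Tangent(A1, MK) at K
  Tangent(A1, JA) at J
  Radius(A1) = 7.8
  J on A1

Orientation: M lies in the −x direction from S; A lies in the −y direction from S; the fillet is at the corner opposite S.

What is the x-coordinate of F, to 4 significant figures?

-24.50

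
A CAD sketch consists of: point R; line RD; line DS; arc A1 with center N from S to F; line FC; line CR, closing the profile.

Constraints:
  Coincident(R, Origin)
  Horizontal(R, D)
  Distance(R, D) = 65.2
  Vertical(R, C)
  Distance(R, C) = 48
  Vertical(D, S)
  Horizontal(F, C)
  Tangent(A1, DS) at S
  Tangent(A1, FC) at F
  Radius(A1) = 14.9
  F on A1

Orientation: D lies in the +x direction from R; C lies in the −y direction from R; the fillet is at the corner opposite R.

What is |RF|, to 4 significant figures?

69.53

R is at the origin; R and D share the same y with |RD| = 65.2 and D on the +x side, so D = (65.20, 0.000). RC is vertical with |RC| = 48.0 and C on the −y side, so C = (0.000, -48.00). The virtual corner opposite R is at (65.20, -48.00). A1 meets DS tangentially, so NS is at right angles to DS and the tangent condition forces NF to be normal to FC, with radius 14.9, so the center N sits 14.9 in from both sides at N = (50.30, -33.10). That places the tangent points at S = (65.20, -33.10) on DS and F = (50.30, -48.00) on FC. Then |RF| = |F − R| = 69.53.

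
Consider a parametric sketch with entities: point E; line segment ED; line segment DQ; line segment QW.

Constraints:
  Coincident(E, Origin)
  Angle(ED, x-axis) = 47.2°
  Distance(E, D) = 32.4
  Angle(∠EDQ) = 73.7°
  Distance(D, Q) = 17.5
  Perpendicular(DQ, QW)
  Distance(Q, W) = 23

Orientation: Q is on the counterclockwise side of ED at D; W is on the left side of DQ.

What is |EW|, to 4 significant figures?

11.67

E is at the origin; ED runs at 47.2° with length 32.4, so D = 32.4·(cos 47.2°, sin 47.2°) = (22.01, 23.77). ∠EDQ = 73.7°, so DQ runs at 47.2° + (180° − 73.7°) = 153.5° from the x-axis; with |DQ| = 17.5, Q = D + 17.5·(cos 153.5°, sin 153.5°) = (6.353, 31.58). The perpendicularity gives QW at right angles to DQ; with |QW| = 23.0 on the left of DQ, W = Q + 23.0·(-0.4462, -0.8949) = (-3.910, 11.00). Then |EW| = |W − E| = 11.67.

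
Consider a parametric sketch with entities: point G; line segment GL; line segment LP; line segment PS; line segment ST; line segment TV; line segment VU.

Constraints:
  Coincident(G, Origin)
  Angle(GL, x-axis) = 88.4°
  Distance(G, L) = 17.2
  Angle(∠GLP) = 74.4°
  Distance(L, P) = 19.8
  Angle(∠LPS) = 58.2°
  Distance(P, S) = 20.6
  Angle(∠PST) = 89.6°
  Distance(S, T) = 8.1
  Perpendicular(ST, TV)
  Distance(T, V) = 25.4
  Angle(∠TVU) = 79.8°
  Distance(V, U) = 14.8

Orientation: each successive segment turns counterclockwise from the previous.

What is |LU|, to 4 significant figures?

26.61

G is at the origin; GL runs at 88.4° with length 17.2, so L = (0.4803, 17.19). ∠GLP = 74.4° gives LP at -166.0° from the x-axis; with |LP| = 19.8, P = (-18.73, 12.40). ∠LPS = 58.2° gives PS at -44.20° from the x-axis; with |PS| = 20.6, S = (-3.963, -1.958). ∠PST = 89.6° gives ST at 46.20° from the x-axis; with |ST| = 8.1, T = (1.643, 3.888). ST ⟂ TV, so TV runs at 136.2°; with |TV| = 25.4, V = (-16.69, 21.47). ∠TVU = 79.8° gives VU at -123.6° from the x-axis; with |VU| = 14.8, U = (-24.88, 9.141). Then |LU| = |U − L| = 26.61.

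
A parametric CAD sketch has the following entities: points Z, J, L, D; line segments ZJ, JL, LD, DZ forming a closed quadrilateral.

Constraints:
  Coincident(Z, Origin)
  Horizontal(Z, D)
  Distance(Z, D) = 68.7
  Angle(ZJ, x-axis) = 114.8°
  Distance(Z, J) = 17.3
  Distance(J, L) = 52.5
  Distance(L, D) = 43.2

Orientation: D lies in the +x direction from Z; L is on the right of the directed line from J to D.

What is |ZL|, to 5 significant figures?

36.954

Z is at the origin; Z and D share the same y with |ZD| = 68.7 and D in +x, so D = (68.7, 0). ZJ runs at 114.8° with |ZJ| = 17.3, so J = (-7.2565, 15.705). L is determined by |JL| = 52.5 and |LD| = 43.2 together: it lies at the intersection of circle(J, 52.5) and circle(D, 43.2). With |JD| = 77.563, the foot of the radical line on JD is 44.519 from J and the perpendicular offset is √(52.5² − 44.519²) = 27.827. Taking the right-of-JD solution: L = (30.706, -20.560).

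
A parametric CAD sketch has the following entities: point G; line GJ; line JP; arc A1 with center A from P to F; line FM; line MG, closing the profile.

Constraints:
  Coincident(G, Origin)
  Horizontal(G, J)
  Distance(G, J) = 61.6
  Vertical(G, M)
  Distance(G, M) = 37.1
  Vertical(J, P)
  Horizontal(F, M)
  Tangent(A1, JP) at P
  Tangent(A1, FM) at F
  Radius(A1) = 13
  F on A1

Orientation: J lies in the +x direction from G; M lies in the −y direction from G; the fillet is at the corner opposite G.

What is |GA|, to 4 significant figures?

54.25

G and M share the same x with |GM| = 37.1 and M on the −y side, so M = (0.000, -37.10). The virtual corner opposite G is at (61.60, -37.10). Tangency of A1 to JP means the radius AP is perpendicular to JP and tangency of A1 to FM means the radius AF is perpendicular to FM, with radius 13.0, so the center A sits 13.0 in from both sides at A = (48.60, -24.10). Then |GA| = |A − G| = 54.25.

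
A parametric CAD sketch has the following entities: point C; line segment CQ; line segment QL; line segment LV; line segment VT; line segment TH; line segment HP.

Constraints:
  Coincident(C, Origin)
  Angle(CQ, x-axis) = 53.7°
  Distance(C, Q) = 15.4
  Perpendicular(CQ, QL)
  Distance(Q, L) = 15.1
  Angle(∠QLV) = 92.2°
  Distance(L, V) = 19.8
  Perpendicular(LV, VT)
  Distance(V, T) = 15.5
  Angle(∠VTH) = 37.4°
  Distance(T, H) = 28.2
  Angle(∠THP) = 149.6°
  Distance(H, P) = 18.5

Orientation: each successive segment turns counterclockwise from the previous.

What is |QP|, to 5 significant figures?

40.366

∠VTH = 37.4° gives TH at 104.10° from the x-axis; with |TH| = 28.2, H = (-10.118, 23.556). ∠THP = 149.6° gives HP at 134.50° from the x-axis; with |HP| = 18.5, P = (-23.085, 36.752). Then |QP| = |P − Q| = 40.366.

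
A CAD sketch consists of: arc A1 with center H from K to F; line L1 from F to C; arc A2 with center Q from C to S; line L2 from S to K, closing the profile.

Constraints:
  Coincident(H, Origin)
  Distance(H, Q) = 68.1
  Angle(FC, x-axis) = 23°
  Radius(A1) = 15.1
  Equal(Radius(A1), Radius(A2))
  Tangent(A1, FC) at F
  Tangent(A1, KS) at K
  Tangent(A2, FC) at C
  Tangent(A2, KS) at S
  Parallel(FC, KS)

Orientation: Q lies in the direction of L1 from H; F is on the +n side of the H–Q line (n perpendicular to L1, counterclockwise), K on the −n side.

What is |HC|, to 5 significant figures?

69.754

The slot axis is L1's direction at 23.0°, so u = (cos 23.0°, sin 23.0°) = (0.92050, 0.39073) and n = (−sin 23.0°, cos 23.0°) = (-0.39073, 0.92050). H is at the origin and Q lies 68.1 along u from H, so Q = 68.1·u = (62.686, 26.609). Tangency of A1 to both parallel lines with radius 15.1 puts F and K at H ± 15.1·n: F = (-5.9000, 13.900), K = (5.9000, -13.900). Equal radii place C and S the same way about Q: C = Q + 15.1·n = (56.786, 40.508), S = Q − 15.1·n = (68.586, 12.709). Then |HC| = |C − H| = 69.754.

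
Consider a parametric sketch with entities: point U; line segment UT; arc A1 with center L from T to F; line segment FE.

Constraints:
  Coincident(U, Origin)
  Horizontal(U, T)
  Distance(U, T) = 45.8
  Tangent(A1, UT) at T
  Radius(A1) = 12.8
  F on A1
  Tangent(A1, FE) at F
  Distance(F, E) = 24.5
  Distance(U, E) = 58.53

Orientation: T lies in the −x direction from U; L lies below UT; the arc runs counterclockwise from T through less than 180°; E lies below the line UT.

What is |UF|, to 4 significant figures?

59.81

U is at the origin; U and T share the same y with |UT| = 45.8 and T on the −x side, so T = (-45.80, 0.000). A1 meets UT tangentially, so LT is at right angles to UT, so L = T + (0, -12.8) = (-45.80, -12.80). Since LF ⟂ FE (tangency), |LE| = √(12.8² + 24.5²) = 27.64 regardless of where F sits on A1. So E lies on both circle(U, 58.53) and circle(L, 27.64); the below-UT intersection is E = (-42.50, -40.24). F is the foot of the tangent from E: F = (-56.36, -20.04).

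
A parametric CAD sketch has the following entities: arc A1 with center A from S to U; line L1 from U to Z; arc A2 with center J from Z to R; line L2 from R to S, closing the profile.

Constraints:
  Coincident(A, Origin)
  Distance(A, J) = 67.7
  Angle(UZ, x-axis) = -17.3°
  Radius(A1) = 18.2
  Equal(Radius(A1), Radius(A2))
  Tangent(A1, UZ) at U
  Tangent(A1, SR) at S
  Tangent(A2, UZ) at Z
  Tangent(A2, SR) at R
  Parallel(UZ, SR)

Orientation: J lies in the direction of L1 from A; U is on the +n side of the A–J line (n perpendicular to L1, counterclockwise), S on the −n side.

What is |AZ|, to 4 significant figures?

70.10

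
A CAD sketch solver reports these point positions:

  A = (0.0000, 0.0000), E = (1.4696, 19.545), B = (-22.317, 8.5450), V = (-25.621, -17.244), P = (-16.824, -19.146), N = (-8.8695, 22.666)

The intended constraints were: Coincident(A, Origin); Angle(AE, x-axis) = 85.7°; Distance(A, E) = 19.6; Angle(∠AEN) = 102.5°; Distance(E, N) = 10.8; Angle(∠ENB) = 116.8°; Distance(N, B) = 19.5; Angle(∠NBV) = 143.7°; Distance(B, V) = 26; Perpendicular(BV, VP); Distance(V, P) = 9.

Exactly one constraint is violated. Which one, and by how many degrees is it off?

Perpendicular(BV, VP) — off by 4.90°.

A = (0.00, 0.00) ✓; AE at 85.70° ✓; |AE| = 19.60 ✓; ∠AEN = 102.5° ✓; |EN| = 10.80 ✓; ∠ENB = 116.8° ✓; |NB| = 19.50 ✓; ∠NBV = 143.7° ✓; |BV| = 26.00 ✓; ∠(BV, VP) = 85.10° ✗; |VP| = 9.000 ✓.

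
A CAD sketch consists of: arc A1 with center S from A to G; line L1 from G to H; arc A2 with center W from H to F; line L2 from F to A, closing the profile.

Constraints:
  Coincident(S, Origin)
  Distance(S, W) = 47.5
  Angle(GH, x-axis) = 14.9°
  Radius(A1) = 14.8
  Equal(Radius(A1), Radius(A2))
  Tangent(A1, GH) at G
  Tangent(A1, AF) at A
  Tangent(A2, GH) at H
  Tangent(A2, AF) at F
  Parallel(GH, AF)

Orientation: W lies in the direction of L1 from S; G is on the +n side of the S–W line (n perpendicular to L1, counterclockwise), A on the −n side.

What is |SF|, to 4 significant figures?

49.75

The slot axis is L1's direction at 14.9°, so u = (cos 14.9°, sin 14.9°) = (0.9664, 0.2571) and n = (−sin 14.9°, cos 14.9°) = (-0.2571, 0.9664). S is at the origin and W lies 47.5 along u from S, so W = 47.5·u = (45.90, 12.21). Tangency of A1 to both parallel lines with radius 14.8 puts G and A at S ± 14.8·n: G = (-3.806, 14.30), A = (3.806, -14.30). Equal radii place H and F the same way about W: H = W + 14.8·n = (42.10, 26.52), F = W − 14.8·n = (49.71, -2.089). Then |SF| = |F − S| = 49.75.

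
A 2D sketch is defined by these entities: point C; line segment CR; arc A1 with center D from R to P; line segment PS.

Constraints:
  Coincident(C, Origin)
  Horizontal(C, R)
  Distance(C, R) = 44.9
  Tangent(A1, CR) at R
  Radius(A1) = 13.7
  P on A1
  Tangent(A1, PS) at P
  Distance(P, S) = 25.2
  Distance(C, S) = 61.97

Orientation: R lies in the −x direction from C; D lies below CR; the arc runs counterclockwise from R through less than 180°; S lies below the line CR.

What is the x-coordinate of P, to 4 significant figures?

-57.01

Checks: |DP| = 13.70 ✓; ∠(DP, PS) = 90.00° ✓; |PS| = 25.20 ✓; |CS| = 61.97 ✓.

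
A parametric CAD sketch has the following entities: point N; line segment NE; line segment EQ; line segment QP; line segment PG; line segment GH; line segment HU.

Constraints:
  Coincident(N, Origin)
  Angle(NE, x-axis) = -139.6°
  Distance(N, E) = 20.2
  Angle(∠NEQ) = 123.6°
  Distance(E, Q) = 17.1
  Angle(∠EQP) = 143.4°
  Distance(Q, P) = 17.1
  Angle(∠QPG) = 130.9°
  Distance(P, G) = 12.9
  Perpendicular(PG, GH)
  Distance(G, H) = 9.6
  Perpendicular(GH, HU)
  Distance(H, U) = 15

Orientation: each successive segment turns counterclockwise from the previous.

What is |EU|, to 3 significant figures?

22.9

N is at the origin; NE runs at -139.6° with length 20.2, so E = (-15.4, -13.1). ∠NEQ = 123.6° gives EQ at -83.2° from the x-axis; with |EQ| = 17.1, Q = (-13.4, -30.1). ∠EQP = 143.4° gives QP at -46.6° from the x-axis; with |QP| = 17.1, P = (-1.61, -42.5). ∠QPG = 130.9° gives PG at 2.50° from the x-axis; with |PG| = 12.9, G = (11.3, -41.9). PG ⟂ GH, so GH runs at 92.5°; with |GH| = 9.6, H = (10.9, -32.3). The perpendicularity gives HU at right angles to GH, so HU runs at -178°; with |HU| = 15.0, U = (-4.13, -33.0). Then |EU| = |U − E| = 22.9.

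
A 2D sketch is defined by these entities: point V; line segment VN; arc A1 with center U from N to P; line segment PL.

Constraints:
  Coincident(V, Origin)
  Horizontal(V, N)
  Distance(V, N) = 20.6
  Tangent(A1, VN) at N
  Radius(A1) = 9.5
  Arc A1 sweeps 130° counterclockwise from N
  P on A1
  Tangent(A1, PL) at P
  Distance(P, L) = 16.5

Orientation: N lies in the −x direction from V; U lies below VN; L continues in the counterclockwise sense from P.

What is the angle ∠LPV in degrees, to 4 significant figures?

79.24°

On A1, N sits at bearing 90° from U; a 130° counterclockwise sweep puts P at bearing 220°, so P = U + 9.5·(cos 220°, sin 220°) = (-27.88, -15.61). A1 meets PL tangentially, so UP is at right angles to PL, so PL runs along (−sin 220°, cos 220°); with |PL| = 16.5, L = (-17.27, -28.25). Then cos ∠LPV = PL·PV / (|PL||PV|), giving 79.24°.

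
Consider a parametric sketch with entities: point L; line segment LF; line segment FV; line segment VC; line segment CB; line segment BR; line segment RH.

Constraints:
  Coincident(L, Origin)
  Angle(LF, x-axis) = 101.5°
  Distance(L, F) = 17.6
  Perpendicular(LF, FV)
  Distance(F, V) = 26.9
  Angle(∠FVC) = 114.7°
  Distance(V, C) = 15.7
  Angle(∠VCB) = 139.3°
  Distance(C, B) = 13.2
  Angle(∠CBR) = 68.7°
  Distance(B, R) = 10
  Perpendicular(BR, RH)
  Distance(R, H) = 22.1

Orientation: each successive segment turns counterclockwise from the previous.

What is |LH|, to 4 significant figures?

38.04

∠CBR = 68.7° gives BR at 48.80° from the x-axis; with |BR| = 10.0, R = (-20.77, -7.586). BR is perpendicular to RH, so RH runs at 138.8°; with |RH| = 22.1, H = (-37.40, 6.971). Then |LH| = |H − L| = 38.04.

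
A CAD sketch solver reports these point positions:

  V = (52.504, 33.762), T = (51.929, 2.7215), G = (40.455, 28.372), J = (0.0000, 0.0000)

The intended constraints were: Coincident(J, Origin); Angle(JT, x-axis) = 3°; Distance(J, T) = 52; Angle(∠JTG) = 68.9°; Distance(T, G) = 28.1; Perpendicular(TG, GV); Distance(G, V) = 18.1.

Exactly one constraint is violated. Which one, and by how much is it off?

Distance(G, V) = 18.1 — off by 4.90.

J = (0.00, 0.00) ✓; JT at 3.000° ✓; |JT| = 52.00 ✓; ∠JTG = 68.90° ✓; |TG| = 28.10 ✓; ∠(TG, GV) = 90.00° ✓; |GV| = 13.20 ✗.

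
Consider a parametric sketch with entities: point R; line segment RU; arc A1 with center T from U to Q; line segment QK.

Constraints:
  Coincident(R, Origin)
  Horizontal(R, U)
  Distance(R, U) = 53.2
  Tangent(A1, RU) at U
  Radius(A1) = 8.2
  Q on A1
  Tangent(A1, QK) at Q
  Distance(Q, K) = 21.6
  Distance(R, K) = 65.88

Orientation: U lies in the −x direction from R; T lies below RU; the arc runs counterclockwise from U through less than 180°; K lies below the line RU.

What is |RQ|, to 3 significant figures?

62.0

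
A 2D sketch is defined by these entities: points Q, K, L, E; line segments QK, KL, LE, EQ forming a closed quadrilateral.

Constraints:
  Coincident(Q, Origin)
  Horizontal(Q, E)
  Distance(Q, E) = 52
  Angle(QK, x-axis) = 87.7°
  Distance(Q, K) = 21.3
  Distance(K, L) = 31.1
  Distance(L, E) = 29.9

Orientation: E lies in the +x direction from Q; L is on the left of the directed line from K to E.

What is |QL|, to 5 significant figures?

38.884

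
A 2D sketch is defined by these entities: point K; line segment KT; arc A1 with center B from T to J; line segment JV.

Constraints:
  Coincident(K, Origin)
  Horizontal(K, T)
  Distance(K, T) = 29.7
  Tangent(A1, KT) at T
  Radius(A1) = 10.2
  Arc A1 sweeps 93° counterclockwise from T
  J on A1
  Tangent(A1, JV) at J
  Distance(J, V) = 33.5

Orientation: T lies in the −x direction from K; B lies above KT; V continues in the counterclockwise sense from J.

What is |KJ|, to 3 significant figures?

22.3

K is at the origin; K and T share the same y with |KT| = 29.7 and T on the −x side, so T = (-29.7, 0.00). Tangency of A1 to KT means the radius BT is perpendicular to KT, so B = T + (0, 10.2) = (-29.7, 10.2). On A1, T sits at bearing -90° from B; a 93° counterclockwise sweep puts J at bearing 3°, so J = B + 10.2·(cos 3°, sin 3°) = (-19.5, 10.7). Then |KJ| = |J − K| = 22.3.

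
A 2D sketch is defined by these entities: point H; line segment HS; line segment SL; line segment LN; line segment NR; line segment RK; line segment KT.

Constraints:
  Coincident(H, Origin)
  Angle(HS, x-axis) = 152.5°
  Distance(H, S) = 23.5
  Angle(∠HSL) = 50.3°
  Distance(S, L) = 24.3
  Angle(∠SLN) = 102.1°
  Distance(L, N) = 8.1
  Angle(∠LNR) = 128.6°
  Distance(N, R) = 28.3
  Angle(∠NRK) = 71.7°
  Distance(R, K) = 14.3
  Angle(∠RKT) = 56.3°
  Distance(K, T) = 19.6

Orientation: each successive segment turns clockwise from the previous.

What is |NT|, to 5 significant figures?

11.891

H is at the origin; HS runs at 152.5° with length 23.5, so S = (-20.845, 10.851). ∠HSL = 50.3° gives SL at 22.800° from the x-axis; with |SL| = 24.3, L = (1.5565, 20.268). ∠SLN = 102.1° gives LN at -55.100° from the x-axis; with |LN| = 8.1, N = (6.1909, 13.624). ∠LNR = 128.6° gives NR at -106.50° from the x-axis; with |NR| = 28.3, R = (-1.8467, -13.510). ∠NRK = 71.7° gives RK at 145.20° from the x-axis; with |RK| = 14.3, K = (-13.589, -5.3489). ∠RKT = 56.3° gives KT at 21.500° from the x-axis; with |KT| = 19.6, T = (4.6470, 1.8345). Then |NT| = |T − N| = 11.891.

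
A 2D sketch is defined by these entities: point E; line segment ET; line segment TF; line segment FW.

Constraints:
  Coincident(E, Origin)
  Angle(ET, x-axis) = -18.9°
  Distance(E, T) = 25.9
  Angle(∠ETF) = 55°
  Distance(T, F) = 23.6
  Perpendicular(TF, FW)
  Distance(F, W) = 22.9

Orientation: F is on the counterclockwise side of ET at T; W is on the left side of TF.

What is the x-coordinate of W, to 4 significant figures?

-4.043

E is at the origin; ET runs at -18.9° with length 25.9, so T = 25.9·(cos -18.9°, sin -18.9°) = (24.50, -8.389). ∠ETF = 55.0°, so TF runs at -18.9° + (180° − 55.0°) = 106.1° from the x-axis; with |TF| = 23.6, F = T + 23.6·(cos 106.1°, sin 106.1°) = (17.96, 14.28). TF is perpendicular to FW; with |FW| = 22.9 on the left of TF, W = F + 22.9·(-0.9608, -0.2773) = (-4.043, 7.934). So W.x = -4.043.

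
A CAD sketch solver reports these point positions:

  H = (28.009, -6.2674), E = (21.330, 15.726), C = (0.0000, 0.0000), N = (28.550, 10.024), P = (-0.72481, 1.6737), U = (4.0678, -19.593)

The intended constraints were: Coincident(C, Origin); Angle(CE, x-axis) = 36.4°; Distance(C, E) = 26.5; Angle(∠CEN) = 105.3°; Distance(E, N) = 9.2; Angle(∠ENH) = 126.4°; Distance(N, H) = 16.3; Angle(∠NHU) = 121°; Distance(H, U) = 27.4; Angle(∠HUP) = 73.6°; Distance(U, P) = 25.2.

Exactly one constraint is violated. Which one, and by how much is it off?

Distance(U, P) = 25.2 — off by 3.40.

C = (0.00, 0.00) ✓; CE at 36.40° ✓; |CE| = 26.50 ✓; ∠CEN = 105.3° ✓; |EN| = 9.200 ✓; ∠ENH = 126.4° ✓; |NH| = 16.30 ✓; ∠NHU = 121.0° ✓; |HU| = 27.40 ✓; ∠HUP = 73.60° ✓; |UP| = 21.80 ✗.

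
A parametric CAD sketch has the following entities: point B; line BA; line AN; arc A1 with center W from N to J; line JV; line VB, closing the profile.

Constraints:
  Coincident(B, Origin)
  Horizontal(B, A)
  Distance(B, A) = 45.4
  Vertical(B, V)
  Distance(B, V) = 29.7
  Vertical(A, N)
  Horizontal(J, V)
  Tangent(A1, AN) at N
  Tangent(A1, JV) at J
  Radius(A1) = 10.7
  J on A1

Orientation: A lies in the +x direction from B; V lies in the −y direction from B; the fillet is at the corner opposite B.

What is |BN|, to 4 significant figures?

49.22

B is at the origin; BA is horizontal with |BA| = 45.4 and A on the +x side, so A = (45.40, 0.000). B and V share the same x with |BV| = 29.7 and V on the −y side, so V = (0.000, -29.70). The virtual corner opposite B is at (45.40, -29.70). The tangent condition forces WN to be normal to AN and A1 meets JV tangentially, so WJ is at right angles to JV, with radius 10.7, so the center W sits 10.7 in from both sides at W = (34.70, -19.00). That places the tangent points at N = (45.40, -19.00) on AN and J = (34.70, -29.70) on JV. Then |BN| = |N − B| = 49.22.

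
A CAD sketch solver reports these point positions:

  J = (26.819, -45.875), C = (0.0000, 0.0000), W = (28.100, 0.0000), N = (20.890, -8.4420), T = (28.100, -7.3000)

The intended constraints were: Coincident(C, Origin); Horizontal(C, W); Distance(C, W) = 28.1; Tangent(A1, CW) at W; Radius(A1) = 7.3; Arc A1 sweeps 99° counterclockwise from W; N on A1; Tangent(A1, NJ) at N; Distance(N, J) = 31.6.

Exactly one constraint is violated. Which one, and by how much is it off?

Distance(N, J) = 31.6 — off by 6.30.

C = (0.00, 0.00) ✓; C.y = 0.00, W.y = 0.00 ✓; |CW| = 28.10 ✓; ∠(TW, WC) = 90.00° ✓; |TW| = 7.300 ✓; bearing(T→N) − bearing(T→W) = 99.00° ✓; |TN| = 7.300 ✓; ∠(TN, NJ) = 90.00° ✓; |NJ| = 37.90 ✗.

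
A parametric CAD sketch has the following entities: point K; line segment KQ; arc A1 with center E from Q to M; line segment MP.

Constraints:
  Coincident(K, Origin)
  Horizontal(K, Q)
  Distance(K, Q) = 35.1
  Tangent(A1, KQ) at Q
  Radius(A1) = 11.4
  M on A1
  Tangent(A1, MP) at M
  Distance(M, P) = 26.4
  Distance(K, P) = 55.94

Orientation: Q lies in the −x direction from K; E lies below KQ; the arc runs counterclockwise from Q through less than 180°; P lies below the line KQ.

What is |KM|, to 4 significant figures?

48.29

K is at the origin; K and Q share the same y with |KQ| = 35.1 and Q on the −x side, so Q = (-35.10, 0.000). Since A1 is tangent to KQ there, EQ ⟂ KQ, so E = Q + (0, -11.4) = (-35.10, -11.40). Since EM ⟂ MP (tangency), |EP| = √(11.4² + 26.4²) = 28.76 regardless of where M sits on A1. So P lies on both circle(K, 55.94) and circle(E, 28.76); the below-KQ intersection is P = (-39.25, -39.85). M is the foot of the tangent from P: M = (-46.11, -14.36).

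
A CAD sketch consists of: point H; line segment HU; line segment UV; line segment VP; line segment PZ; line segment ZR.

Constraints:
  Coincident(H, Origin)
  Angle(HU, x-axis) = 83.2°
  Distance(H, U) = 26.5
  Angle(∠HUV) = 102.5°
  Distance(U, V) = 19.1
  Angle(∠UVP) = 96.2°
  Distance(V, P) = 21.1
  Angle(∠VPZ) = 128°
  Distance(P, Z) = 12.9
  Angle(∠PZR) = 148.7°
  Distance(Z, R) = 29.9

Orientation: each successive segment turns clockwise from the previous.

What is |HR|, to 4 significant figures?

15.60

H is at the origin; HU runs at 83.2° with length 26.5, so U = (3.138, 26.31). ∠HUV = 102.5° gives UV at 5.700° from the x-axis; with |UV| = 19.1, V = (22.14, 28.21). ∠UVP = 96.2° gives VP at -78.10° from the x-axis; with |VP| = 21.1, P = (26.49, 7.564). ∠VPZ = 128.0° gives PZ at -130.1° from the x-axis; with |PZ| = 12.9, Z = (18.18, -2.303). ∠PZR = 148.7° gives ZR at -161.4° from the x-axis; with |ZR| = 29.9, R = (-10.15, -11.84). Then |HR| = |R − H| = 15.60.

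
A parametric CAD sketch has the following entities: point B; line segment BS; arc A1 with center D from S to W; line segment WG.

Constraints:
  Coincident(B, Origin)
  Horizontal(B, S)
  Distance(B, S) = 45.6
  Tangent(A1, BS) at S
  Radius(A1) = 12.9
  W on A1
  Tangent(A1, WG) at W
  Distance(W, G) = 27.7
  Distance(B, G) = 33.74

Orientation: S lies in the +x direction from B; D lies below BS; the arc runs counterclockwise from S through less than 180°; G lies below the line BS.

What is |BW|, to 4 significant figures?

35.53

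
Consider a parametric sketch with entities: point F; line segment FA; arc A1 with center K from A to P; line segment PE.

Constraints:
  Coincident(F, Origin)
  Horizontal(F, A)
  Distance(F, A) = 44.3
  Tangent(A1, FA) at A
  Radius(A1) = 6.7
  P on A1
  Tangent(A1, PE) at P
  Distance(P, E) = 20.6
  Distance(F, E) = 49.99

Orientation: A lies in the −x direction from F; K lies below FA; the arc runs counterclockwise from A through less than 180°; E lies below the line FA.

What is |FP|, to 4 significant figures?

51.24

Checks: |KP| = 6.700 ✓; ∠(KP, PE) = 90.00° ✓; |PE| = 20.60 ✓; |FE| = 49.99 ✓.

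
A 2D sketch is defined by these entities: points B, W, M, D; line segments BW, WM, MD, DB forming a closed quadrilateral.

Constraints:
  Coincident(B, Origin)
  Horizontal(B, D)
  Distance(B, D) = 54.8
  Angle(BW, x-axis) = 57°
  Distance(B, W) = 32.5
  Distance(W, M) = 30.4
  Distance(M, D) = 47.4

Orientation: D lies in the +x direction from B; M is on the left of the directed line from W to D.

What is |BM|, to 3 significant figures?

62.0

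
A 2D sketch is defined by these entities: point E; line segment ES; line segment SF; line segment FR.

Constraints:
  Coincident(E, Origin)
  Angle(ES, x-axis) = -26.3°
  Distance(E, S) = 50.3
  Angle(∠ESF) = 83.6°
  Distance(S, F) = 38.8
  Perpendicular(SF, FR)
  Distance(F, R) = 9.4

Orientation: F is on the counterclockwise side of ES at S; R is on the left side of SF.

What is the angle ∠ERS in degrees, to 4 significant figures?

64.34°

E is at the origin; ES runs at -26.3° with length 50.3, so S = 50.3·(cos -26.3°, sin -26.3°) = (45.09, -22.29). ∠ESF = 83.6°, so SF runs at -26.3° + (180° − 83.6°) = 70.10° from the x-axis; with |SF| = 38.8, F = S + 38.8·(cos 70.10°, sin 70.10°) = (58.30, 14.20). SF ⟂ FR; with |FR| = 9.4 on the left of SF, R = F + 9.4·(-0.9403, 0.3404) = (49.46, 17.40). Then cos ∠ERS = RE·RS / (|RE||RS|), giving 64.34°.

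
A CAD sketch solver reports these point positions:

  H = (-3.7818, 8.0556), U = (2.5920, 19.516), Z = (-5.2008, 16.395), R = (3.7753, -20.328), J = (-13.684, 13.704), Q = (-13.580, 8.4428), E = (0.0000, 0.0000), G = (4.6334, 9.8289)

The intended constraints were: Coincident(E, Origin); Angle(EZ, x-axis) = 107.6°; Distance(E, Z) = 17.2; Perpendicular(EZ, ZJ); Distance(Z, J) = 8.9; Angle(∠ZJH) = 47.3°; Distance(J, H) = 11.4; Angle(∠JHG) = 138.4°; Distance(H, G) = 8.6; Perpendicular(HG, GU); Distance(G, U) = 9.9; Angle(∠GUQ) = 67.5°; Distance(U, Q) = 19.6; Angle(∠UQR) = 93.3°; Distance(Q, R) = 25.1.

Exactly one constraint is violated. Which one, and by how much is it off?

Distance(Q, R) = 25.1 — off by 8.50.

E = (0.00, 0.00) ✓; EZ at 107.6° ✓; |EZ| = 17.20 ✓; ∠(EZ, ZJ) = 90.00° ✓; |ZJ| = 8.900 ✓; ∠ZJH = 47.30° ✓; |JH| = 11.40 ✓; ∠JHG = 138.4° ✓; |HG| = 8.600 ✓; ∠(HG, GU) = 90.00° ✓; |GU| = 9.900 ✓; ∠GUQ = 67.50° ✓; |UQ| = 19.60 ✓; ∠UQR = 93.30° ✓; |QR| = 33.60 ✗.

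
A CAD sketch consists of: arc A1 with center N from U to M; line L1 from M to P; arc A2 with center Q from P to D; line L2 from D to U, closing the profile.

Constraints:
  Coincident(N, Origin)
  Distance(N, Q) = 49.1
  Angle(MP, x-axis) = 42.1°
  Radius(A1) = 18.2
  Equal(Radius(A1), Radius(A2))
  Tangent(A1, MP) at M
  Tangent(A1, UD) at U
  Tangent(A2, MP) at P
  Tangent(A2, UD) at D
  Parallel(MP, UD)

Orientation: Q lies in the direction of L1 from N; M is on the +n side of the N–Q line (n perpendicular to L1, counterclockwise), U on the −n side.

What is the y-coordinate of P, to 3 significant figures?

46.4

The slot axis is L1's direction at 42.1°, so u = (cos 42.1°, sin 42.1°) = (0.742, 0.670) and n = (−sin 42.1°, cos 42.1°) = (-0.670, 0.742). N is at the origin and Q lies 49.1 along u from N, so Q = 49.1·u = (36.4, 32.9). Tangency of A1 to both parallel lines with radius 18.2 puts M and U at N ± 18.2·n: M = (-12.2, 13.5), U = (12.2, -13.5). Equal radii place P and D the same way about Q: P = Q + 18.2·n = (24.2, 46.4), D = Q − 18.2·n = (48.6, 19.4). So P.y = 46.4.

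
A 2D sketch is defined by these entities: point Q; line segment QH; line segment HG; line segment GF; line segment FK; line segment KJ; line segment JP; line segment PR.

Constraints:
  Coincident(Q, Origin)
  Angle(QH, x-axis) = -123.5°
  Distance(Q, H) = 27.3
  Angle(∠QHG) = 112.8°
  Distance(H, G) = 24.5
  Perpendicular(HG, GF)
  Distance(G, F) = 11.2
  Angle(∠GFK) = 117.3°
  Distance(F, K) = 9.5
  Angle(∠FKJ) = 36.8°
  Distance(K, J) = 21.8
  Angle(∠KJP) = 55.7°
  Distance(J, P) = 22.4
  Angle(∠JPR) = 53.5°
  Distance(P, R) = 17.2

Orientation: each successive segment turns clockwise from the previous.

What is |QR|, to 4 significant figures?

32.43

Q is at the origin; QH runs at -123.5° with length 27.3, so H = (-15.07, -22.77). ∠QHG = 112.8° gives HG at 169.3° from the x-axis; with |HG| = 24.5, G = (-39.14, -18.22). The perpendicularity gives GF at right angles to HG, so GF runs at 79.30°; with |GF| = 11.2, F = (-37.06, -7.211). ∠GFK = 117.3° gives FK at 16.60° from the x-axis; with |FK| = 9.5, K = (-27.96, -4.497). ∠FKJ = 36.8° gives KJ at -126.6° from the x-axis; with |KJ| = 21.8, J = (-40.96, -22.00). ∠KJP = 55.7° gives JP at 109.1° from the x-axis; with |JP| = 22.4, P = (-48.29, -0.8315). ∠JPR = 53.5° gives PR at -17.40° from the x-axis; with |PR| = 17.2, R = (-31.87, -5.975). Then |QR| = |R − Q| = 32.43.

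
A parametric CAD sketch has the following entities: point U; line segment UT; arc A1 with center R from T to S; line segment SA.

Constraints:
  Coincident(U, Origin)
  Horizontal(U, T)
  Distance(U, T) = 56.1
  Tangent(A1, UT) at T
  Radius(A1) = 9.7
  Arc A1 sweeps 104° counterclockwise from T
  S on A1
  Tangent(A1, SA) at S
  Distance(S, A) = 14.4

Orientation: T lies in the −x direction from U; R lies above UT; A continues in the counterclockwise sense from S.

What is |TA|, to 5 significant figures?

26.686

U is at the origin; UT is horizontal with |UT| = 56.1 and T on the −x side, so T = (-56.100, 0.0000). A1 meets UT tangentially, so RT is at right angles to UT, so R = T + (0, 9.7) = (-56.100, 9.7000). On A1, T sits at bearing -90° from R; a 104° counterclockwise sweep puts S at bearing 14°, so S = R + 9.7·(cos 14°, sin 14°) = (-46.688, 12.047). A1 meets SA tangentially, so RS is at right angles to SA, so SA runs along (−sin 14°, cos 14°); with |SA| = 14.4, A = (-50.172, 26.019). Then |TA| = |A − T| = 26.686.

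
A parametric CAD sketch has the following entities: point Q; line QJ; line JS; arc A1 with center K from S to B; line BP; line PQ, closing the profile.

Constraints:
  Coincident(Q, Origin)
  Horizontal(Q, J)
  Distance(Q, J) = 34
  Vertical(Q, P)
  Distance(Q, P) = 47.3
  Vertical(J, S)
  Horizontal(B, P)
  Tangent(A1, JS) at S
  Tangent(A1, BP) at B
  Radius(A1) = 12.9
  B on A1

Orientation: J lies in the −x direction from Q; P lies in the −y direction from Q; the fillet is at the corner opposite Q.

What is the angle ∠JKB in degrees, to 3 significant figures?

159°

The virtual corner opposite Q is at (-34.0, -47.3). Tangency of A1 to JS means the radius KS is perpendicular to JS and since A1 is tangent to BP there, KB ⟂ BP, with radius 12.9, so the center K sits 12.9 in from both sides at K = (-21.1, -34.4). That places the tangent points at S = (-34.0, -34.4) on JS and B = (-21.1, -47.3) on BP. Then cos ∠JKB = KJ·KB / (|KJ||KB|), giving 159°.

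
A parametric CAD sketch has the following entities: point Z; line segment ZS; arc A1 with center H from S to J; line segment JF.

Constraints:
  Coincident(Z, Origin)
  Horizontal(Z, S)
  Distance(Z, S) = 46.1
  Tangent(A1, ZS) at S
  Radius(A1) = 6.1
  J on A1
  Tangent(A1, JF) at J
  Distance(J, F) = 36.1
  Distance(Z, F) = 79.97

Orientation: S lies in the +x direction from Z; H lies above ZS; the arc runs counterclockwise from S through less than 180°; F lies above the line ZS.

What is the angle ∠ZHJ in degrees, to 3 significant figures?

131°

Z is at the origin; ZS is horizontal with |ZS| = 46.1 and S on the +x side, so S = (46.1, 0.00). The tangent condition forces HS to be normal to ZS, so H = S + (0, 6.1) = (46.1, 6.10). Since HJ ⟂ JF (tangency), |HF| = √(6.1² + 36.1²) = 36.6 regardless of where J sits on A1. So F lies on both circle(Z, 79.97) and circle(H, 36.6); the above-ZS intersection is F = (74.4, 29.3). J is the foot of the tangent from F: J = (50.7, 2.10).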